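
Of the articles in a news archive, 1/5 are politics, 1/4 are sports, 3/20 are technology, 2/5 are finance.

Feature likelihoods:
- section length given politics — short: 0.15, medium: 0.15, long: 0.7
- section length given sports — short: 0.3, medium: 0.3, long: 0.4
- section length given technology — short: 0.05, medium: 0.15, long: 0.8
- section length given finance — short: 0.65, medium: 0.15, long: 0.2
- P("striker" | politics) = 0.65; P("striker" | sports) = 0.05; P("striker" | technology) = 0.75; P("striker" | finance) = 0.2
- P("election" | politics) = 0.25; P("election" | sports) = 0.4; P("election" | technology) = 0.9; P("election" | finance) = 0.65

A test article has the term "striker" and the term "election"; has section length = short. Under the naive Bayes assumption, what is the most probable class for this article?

politics: 0.2 × 0.15 × 0.65 × 0.25 = 0.004875
sports: 0.25 × 0.3 × 0.05 × 0.4 = 0.0015
technology: 0.15 × 0.05 × 0.75 × 0.9 = 0.0050625
finance: 0.4 × 0.65 × 0.2 × 0.65 = 0.0338
Highest score → finance.

finance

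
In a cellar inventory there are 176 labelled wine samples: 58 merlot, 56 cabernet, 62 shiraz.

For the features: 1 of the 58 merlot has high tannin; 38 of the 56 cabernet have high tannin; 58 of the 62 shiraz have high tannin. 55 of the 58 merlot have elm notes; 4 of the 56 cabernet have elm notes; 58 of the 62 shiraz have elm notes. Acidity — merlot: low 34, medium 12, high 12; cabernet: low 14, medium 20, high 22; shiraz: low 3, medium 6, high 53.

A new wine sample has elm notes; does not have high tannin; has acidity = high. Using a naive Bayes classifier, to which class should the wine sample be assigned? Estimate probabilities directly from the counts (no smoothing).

merlot

merlot: (58/176) × (57/58) × (55/58) × (12/58) ≈ 0.0635404
cabernet: (56/176) × (18/56) × (4/56) × (22/56) ≈ 0.0028699
shiraz: (62/176) × (4/62) × (58/62) × (53/62) ≈ 0.0181747
Highest score → merlot.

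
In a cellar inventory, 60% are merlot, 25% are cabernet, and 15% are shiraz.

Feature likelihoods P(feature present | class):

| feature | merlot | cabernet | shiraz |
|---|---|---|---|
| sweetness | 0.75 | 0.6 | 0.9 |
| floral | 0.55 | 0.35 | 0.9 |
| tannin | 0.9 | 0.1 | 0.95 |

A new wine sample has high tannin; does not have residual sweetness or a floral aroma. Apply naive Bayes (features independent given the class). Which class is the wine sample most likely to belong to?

merlot

merlot: 0.6 × (1−0.75) × (1−0.55) × 0.9 = 0.06075
cabernet: 0.25 × (1−0.6) × (1−0.35) × 0.1 = 0.0065
shiraz: 0.15 × (1−0.9) × (1−0.9) × 0.95 = 0.001425
Highest score → merlot.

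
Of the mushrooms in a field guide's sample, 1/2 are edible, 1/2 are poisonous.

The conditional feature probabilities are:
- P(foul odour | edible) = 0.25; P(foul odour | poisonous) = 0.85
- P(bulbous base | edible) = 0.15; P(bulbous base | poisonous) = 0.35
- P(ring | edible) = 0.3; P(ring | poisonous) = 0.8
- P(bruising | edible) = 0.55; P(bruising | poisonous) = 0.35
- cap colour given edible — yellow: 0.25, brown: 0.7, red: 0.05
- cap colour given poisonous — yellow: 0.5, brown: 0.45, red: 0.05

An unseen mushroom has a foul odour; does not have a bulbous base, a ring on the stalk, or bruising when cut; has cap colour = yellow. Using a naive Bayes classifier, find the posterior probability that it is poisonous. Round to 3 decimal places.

0.682

edible: 0.5 × 0.25 × (1−0.15) × (1−0.3) × (1−0.55) × 0.25 = 0.0083671875
poisonous: 0.5 × 0.85 × (1−0.35) × (1−0.8) × (1−0.35) × 0.5 = 0.01795625
P(poisonous | x) = 0.01795625 / 0.0263234375 ≈ 0.682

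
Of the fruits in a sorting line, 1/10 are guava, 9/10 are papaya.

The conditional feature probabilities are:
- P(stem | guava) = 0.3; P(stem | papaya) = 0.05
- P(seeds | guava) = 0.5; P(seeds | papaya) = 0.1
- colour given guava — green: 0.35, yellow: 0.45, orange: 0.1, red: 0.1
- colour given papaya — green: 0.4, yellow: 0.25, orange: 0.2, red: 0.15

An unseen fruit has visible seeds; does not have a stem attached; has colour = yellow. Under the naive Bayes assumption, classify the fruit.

guava: 0.1 × (1−0.3) × 0.5 × 0.45 = 0.01575
papaya: 0.9 × (1−0.05) × 0.1 × 0.25 = 0.021375
Highest score → papaya.

papaya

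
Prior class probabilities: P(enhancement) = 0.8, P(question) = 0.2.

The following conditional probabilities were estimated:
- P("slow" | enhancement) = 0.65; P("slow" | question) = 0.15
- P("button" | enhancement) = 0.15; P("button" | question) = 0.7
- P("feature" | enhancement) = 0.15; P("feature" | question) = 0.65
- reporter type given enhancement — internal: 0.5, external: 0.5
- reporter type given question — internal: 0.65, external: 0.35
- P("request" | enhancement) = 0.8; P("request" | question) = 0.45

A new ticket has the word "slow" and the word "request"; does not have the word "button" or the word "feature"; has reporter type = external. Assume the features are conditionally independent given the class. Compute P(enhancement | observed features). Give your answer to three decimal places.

0.997

enhancement: 0.8 × 0.65 × (1−0.15) × (1−0.15) × 0.5 × 0.8 = 0.15028
question: 0.2 × 0.15 × (1−0.7) × (1−0.65) × 0.35 × 0.45 = 0.000496125
P(enhancement | x) = 0.15028 / 0.150776125 ≈ 0.997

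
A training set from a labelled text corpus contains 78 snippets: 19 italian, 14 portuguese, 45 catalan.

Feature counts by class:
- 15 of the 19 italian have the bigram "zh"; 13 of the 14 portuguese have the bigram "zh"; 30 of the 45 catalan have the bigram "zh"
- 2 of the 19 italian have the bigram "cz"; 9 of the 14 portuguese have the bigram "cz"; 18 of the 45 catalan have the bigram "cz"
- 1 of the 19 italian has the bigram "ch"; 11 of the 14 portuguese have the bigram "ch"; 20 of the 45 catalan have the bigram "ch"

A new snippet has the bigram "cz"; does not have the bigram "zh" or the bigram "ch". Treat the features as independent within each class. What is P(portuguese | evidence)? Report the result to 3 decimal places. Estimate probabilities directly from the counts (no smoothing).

0.036

italian: (19/78) × (4/19) × (2/19) × (18/19) ≈ 0.005114
portuguese: (14/78) × (1/14) × (9/14) × (3/14) ≈ 0.00176609
catalan: (45/78) × (15/45) × (18/45) × (25/45) ≈ 0.042735
P(portuguese | x) = 0.00176609 / 0.04961509 ≈ 0.036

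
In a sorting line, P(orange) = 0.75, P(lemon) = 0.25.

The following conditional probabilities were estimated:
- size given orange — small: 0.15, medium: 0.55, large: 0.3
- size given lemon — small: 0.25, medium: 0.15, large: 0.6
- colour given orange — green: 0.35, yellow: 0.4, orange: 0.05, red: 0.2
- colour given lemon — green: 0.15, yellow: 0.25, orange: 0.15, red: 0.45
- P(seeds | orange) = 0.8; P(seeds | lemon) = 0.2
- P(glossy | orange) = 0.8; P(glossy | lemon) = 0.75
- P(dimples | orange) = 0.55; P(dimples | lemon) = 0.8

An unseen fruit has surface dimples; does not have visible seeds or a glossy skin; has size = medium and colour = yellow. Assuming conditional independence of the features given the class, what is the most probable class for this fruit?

orange: 0.75 × 0.55 × 0.4 × (1−0.8) × (1−0.8) × 0.55 = 0.00363
lemon: 0.25 × 0.15 × 0.25 × (1−0.2) × (1−0.75) × 0.8 = 0.0015
Highest score → orange.

orange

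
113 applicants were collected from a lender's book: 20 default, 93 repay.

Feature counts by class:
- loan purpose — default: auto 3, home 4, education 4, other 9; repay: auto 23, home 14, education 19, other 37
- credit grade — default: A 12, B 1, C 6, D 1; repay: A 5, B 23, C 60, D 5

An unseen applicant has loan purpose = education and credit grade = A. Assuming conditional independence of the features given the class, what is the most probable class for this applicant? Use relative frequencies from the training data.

default: (20/113) × (4/20) × (12/20) ≈ 0.0212389
repay: (93/113) × (19/93) × (5/93) ≈ 0.00903987
Highest score → default.

default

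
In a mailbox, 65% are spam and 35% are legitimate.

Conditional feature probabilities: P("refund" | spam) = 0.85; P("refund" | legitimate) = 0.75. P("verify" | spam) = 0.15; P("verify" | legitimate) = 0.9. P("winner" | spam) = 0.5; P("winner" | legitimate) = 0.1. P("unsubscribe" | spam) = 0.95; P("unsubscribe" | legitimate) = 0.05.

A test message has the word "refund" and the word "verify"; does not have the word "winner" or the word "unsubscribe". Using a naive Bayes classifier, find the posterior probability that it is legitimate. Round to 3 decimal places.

spam: 0.65 × 0.85 × 0.15 × (1−0.5) × (1−0.95) = 0.002071875
legitimate: 0.35 × 0.75 × 0.9 × (1−0.1) × (1−0.05) = 0.20199375
P(legitimate | x) = 0.20199375 / 0.204065625 ≈ 0.990

0.990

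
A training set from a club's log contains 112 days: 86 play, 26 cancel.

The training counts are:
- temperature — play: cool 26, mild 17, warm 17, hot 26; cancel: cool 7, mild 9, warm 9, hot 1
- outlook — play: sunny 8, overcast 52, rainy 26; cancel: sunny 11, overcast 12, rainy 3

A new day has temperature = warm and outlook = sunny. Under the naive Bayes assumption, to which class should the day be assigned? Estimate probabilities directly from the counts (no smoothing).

play: (86/112) × (17/86) × (8/86) ≈ 0.0141196
cancel: (26/112) × (9/26) × (11/26) ≈ 0.0339973
Highest score → cancel.

cancel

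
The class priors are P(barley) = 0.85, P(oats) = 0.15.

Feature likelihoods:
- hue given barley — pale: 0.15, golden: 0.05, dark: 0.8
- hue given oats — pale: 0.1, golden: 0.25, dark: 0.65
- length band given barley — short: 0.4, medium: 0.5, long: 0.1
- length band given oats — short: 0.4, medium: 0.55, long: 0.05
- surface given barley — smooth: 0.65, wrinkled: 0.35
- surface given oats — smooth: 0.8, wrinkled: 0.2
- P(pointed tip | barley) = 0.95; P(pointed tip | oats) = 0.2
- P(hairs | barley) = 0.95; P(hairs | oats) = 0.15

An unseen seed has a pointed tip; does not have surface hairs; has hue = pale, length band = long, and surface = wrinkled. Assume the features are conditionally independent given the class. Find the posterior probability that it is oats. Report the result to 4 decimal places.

0.1074

barley: 0.85 × 0.15 × 0.1 × 0.35 × 0.95 × (1−0.95) = 0.00021196875
oats: 0.15 × 0.1 × 0.05 × 0.2 × 0.2 × (1−0.15) = 0.0000255
P(oats | x) = 0.0000255 / 0.00023746875 ≈ 0.1074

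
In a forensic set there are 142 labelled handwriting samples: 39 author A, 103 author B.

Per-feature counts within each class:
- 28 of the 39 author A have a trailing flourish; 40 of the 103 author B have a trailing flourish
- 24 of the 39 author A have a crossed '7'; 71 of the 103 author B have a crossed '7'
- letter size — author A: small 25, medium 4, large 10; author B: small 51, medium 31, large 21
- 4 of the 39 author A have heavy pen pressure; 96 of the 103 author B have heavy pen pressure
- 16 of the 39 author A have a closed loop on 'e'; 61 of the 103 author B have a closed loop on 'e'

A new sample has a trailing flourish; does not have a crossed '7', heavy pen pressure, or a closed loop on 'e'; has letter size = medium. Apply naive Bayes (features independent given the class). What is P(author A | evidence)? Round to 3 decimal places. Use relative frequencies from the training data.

0.849

author A: (39/142) × (28/39) × (15/39) × (4/39) × (35/39) × (23/39) ≈ 0.00411679
author B: (103/142) × (40/103) × (32/103) × (31/103) × (7/103) × (42/103) ≈ 0.000729931
P(author A | x) = 0.00411679 / 0.004846721 ≈ 0.849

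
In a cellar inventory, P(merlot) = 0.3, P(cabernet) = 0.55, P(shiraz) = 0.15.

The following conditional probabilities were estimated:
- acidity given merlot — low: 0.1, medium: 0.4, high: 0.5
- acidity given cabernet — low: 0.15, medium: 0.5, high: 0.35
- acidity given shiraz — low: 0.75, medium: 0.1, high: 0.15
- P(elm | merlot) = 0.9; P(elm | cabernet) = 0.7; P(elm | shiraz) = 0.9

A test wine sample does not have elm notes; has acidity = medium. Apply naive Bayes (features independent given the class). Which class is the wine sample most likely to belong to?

cabernet

merlot: 0.3 × 0.4 × (1−0.9) = 0.012
cabernet: 0.55 × 0.5 × (1−0.7) = 0.0825
shiraz: 0.15 × 0.1 × (1−0.9) = 0.0015
Highest score → cabernet.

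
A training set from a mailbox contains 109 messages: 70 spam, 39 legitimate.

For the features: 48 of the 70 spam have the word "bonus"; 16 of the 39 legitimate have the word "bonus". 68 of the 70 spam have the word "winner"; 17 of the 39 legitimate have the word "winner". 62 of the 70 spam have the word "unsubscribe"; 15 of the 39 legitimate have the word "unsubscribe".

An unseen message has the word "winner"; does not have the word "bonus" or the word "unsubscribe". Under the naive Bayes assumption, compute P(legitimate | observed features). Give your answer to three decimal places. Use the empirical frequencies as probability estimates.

spam: (70/109) × (22/70) × (68/70) × (8/70) ≈ 0.0224078
legitimate: (39/109) × (23/39) × (17/39) × (24/39) ≈ 0.0566021
P(legitimate | x) = 0.0566021 / 0.0790099 ≈ 0.716

0.716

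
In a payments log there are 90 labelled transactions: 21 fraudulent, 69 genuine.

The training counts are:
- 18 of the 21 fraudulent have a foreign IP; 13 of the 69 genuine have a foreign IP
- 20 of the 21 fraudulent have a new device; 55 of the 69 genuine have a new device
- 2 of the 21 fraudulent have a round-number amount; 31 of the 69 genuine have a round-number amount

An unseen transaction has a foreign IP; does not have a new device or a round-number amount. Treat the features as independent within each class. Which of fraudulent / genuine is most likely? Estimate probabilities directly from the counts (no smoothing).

fraudulent: (21/90) × (18/21) × (1/21) × (19/21) ≈ 0.00861678
genuine: (69/90) × (13/69) × (14/69) × (38/69) ≈ 0.0161404
Highest score → genuine.

genuine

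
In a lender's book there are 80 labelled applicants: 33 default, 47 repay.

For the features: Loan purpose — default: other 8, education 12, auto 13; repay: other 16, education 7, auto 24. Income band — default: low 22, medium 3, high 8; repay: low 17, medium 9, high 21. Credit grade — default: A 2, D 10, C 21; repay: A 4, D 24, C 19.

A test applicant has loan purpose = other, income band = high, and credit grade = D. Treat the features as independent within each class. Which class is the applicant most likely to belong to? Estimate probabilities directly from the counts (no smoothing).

repay

default: (33/80) × (8/33) × (8/33) × (10/33) ≈ 0.00734619
repay: (47/80) × (16/47) × (21/47) × (24/47) ≈ 0.0456315
Highest score → repay.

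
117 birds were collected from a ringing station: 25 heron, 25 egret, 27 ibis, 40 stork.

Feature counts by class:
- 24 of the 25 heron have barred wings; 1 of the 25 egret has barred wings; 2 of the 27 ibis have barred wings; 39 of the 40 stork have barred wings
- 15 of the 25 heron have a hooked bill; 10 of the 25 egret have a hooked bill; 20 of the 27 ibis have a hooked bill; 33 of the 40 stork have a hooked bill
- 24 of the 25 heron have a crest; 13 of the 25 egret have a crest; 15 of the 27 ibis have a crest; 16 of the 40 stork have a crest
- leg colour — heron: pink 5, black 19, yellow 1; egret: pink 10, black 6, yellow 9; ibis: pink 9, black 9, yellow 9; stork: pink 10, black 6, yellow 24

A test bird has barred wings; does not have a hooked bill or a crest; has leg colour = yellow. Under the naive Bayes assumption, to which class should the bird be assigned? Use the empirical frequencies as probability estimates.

stork

heron: (25/117) × (24/25) × (10/25) × (1/25) × (1/25) ≈ 0.000131282
egret: (25/117) × (1/25) × (15/25) × (12/25) × (9/25) ≈ 0.000886154
ibis: (27/117) × (2/27) × (7/27) × (12/27) × (9/27) ≈ 0.00065656
stork: (40/117) × (39/40) × (7/40) × (24/40) × (24/40) = 0.021
Highest score → stork.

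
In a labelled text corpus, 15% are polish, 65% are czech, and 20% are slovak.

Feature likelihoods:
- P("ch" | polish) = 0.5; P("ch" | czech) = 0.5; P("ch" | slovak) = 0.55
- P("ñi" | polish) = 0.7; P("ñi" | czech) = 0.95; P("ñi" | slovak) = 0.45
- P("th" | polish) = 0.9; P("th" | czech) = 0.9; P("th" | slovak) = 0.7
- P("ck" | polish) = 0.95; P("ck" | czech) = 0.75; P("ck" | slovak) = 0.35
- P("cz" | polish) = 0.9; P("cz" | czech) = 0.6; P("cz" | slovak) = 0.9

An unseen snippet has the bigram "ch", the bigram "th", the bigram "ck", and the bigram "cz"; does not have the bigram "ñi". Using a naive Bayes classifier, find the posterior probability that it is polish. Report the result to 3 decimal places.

0.465

polish: 0.15 × 0.5 × (1−0.7) × 0.9 × 0.95 × 0.9 = 0.01731375
czech: 0.65 × 0.5 × (1−0.95) × 0.9 × 0.75 × 0.6 = 0.00658125
slovak: 0.2 × 0.55 × (1−0.45) × 0.7 × 0.35 × 0.9 = 0.01334025
P(polish | x) = 0.01731375 / 0.03723525 ≈ 0.465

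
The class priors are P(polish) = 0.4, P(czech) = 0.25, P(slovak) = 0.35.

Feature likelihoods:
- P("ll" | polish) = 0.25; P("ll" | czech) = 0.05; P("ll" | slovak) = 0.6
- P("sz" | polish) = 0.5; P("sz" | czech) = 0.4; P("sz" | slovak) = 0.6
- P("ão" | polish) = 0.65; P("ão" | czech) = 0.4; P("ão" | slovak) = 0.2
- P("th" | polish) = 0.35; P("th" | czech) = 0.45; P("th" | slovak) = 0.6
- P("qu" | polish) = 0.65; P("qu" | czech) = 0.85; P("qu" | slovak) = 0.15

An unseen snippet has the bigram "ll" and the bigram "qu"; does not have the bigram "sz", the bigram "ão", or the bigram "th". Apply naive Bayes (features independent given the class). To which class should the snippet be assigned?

polish: 0.4 × 0.25 × (1−0.5) × (1−0.65) × (1−0.35) × 0.65 = 0.00739375
czech: 0.25 × 0.05 × (1−0.4) × (1−0.4) × (1−0.45) × 0.85 = 0.00210375
slovak: 0.35 × 0.6 × (1−0.6) × (1−0.2) × (1−0.6) × 0.15 = 0.004032
Highest score → polish.

polish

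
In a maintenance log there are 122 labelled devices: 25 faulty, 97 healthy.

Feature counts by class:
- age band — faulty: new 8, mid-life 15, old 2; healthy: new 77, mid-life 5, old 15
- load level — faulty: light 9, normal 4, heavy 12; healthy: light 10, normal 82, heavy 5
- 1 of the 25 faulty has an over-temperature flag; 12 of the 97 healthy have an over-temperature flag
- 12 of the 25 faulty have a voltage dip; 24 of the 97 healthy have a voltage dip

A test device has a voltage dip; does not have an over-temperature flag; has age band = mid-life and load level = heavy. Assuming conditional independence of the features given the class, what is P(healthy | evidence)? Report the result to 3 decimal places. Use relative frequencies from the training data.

0.017

faulty: (25/122) × (15/25) × (12/25) × (24/25) × (12/25) ≈ 0.0271948
healthy: (97/122) × (5/97) × (5/97) × (85/97) × (24/97) ≈ 0.000458031
P(healthy | x) = 0.000458031 / 0.027652831 ≈ 0.017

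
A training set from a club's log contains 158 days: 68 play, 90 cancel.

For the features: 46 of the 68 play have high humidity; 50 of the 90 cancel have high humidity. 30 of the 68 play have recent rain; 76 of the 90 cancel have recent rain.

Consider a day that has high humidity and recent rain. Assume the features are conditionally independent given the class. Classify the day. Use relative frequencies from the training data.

cancel

play: (68/158) × (46/68) × (30/68) ≈ 0.128444
cancel: (90/158) × (50/90) × (76/90) ≈ 0.267229
Highest score → cancel.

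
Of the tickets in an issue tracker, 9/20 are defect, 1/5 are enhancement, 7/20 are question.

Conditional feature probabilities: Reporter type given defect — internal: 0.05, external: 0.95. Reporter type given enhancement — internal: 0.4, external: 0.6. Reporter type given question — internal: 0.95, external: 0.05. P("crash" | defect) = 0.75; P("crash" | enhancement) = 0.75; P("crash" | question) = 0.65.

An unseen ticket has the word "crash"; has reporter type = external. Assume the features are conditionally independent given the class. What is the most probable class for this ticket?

defect

defect: 0.45 × 0.95 × 0.75 = 0.320625
enhancement: 0.2 × 0.6 × 0.75 = 0.09
question: 0.35 × 0.05 × 0.65 = 0.011375
Highest score → defect.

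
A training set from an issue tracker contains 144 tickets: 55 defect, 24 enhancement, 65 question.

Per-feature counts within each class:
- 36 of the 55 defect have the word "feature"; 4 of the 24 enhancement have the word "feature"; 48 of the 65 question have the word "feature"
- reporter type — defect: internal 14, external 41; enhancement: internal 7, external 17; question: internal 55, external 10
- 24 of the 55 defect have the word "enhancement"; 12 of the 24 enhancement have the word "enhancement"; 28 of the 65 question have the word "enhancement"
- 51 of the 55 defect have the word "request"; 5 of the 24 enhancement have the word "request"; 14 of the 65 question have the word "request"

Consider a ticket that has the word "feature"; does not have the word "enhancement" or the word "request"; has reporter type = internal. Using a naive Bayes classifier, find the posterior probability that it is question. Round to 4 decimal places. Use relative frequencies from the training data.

0.9559

defect: (55/144) × (36/55) × (14/55) × (31/55) × (4/55) ≈ 0.00260856
enhancement: (24/144) × (4/24) × (7/24) × (12/24) × (19/24) ≈ 0.00320698
question: (65/144) × (48/65) × (55/65) × (37/65) × (51/65) ≈ 0.125972
P(question | x) = 0.125972 / 0.13178754 ≈ 0.9559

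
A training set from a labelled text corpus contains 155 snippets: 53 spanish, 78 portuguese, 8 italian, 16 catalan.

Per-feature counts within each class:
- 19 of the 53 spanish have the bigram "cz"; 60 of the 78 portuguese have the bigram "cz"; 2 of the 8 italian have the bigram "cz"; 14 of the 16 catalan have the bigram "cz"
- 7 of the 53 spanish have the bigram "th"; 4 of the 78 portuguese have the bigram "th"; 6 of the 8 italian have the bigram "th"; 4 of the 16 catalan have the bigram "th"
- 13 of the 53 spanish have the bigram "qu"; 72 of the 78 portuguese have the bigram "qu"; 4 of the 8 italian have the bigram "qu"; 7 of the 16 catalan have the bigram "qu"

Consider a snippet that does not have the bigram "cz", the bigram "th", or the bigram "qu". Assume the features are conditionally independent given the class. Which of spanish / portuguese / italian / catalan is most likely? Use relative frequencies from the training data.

spanish: (53/155) × (34/53) × (46/53) × (40/53) ≈ 0.143686
portuguese: (78/155) × (18/78) × (74/78) × (6/78) ≈ 0.0084749
italian: (8/155) × (6/8) × (2/8) × (4/8) ≈ 0.00483871
catalan: (16/155) × (2/16) × (12/16) × (9/16) ≈ 0.00544355
Highest score → spanish.

spanish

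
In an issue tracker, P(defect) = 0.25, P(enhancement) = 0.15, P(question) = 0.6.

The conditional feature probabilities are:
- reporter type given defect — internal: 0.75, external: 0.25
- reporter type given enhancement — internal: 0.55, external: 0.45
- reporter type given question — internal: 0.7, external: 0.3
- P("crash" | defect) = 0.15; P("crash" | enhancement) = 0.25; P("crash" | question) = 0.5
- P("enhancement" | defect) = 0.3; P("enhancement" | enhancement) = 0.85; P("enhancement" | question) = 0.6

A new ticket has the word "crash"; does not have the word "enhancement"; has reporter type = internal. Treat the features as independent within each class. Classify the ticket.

question

defect: 0.25 × 0.75 × 0.15 × (1−0.3) = 0.0196875
enhancement: 0.15 × 0.55 × 0.25 × (1−0.85) = 0.00309375
question: 0.6 × 0.7 × 0.5 × (1−0.6) = 0.084
Highest score → question.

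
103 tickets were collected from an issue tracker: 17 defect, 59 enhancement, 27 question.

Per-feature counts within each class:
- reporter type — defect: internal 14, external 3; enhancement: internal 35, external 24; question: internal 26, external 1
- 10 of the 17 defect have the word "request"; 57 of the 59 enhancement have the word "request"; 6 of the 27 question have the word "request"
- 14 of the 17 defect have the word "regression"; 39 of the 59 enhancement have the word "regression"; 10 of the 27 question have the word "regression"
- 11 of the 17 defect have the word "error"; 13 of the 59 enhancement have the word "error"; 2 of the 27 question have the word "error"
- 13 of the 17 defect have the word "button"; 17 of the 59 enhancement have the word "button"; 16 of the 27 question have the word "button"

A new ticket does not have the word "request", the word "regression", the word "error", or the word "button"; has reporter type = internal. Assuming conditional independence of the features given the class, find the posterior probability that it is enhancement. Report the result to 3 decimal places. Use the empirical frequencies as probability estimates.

defect: (17/103) × (14/17) × (7/17) × (3/17) × (6/17) × (4/17) ≈ 0.000820211
enhancement: (59/103) × (35/59) × (2/59) × (20/59) × (46/59) × (42/59) ≈ 0.00216715
question: (27/103) × (26/27) × (21/27) × (17/27) × (25/27) × (11/27) ≈ 0.0466318
P(enhancement | x) = 0.00216715 / 0.049619161 ≈ 0.044

0.044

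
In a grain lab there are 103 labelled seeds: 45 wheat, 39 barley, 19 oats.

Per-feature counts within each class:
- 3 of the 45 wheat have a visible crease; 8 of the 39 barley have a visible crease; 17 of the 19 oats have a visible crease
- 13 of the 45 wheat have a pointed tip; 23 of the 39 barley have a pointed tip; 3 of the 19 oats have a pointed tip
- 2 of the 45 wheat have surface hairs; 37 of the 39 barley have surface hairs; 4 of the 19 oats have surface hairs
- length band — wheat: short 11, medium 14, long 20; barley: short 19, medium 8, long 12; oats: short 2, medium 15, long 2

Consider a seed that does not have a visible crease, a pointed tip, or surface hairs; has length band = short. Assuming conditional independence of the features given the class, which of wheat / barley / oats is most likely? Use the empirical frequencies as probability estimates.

wheat: (45/103) × (42/45) × (32/45) × (43/45) × (11/45) ≈ 0.0677307
barley: (39/103) × (31/39) × (16/39) × (2/39) × (19/39) ≈ 0.00308485
oats: (19/103) × (2/19) × (16/19) × (15/19) × (2/19) ≈ 0.00135886
Highest score → wheat.

wheat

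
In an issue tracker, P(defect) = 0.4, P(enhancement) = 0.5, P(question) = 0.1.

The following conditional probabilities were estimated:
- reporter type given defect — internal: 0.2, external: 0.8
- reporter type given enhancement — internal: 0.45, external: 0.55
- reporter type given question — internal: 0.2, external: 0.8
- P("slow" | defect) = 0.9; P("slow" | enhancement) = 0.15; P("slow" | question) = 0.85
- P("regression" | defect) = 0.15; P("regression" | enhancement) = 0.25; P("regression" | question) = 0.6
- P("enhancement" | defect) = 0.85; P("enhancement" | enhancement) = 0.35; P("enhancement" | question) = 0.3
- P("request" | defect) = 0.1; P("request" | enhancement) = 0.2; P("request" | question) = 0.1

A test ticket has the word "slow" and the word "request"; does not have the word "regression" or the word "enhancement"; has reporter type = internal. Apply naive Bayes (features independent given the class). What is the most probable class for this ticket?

enhancement

defect: 0.4 × 0.2 × 0.9 × (1−0.15) × (1−0.85) × 0.1 = 0.000918
enhancement: 0.5 × 0.45 × 0.15 × (1−0.25) × (1−0.35) × 0.2 = 0.003290625
question: 0.1 × 0.2 × 0.85 × (1−0.6) × (1−0.3) × 0.1 = 0.000476
Highest score → enhancement.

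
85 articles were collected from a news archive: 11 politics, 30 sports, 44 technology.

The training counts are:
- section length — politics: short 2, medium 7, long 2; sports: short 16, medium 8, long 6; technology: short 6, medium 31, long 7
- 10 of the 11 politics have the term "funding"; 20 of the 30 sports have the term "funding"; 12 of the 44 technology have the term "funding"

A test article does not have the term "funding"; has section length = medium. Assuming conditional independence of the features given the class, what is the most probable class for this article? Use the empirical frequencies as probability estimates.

politics: (11/85) × (7/11) × (1/11) ≈ 0.00748663
sports: (30/85) × (8/30) × (10/30) ≈ 0.0313725
technology: (44/85) × (31/44) × (32/44) ≈ 0.265241
Highest score → technology.

technology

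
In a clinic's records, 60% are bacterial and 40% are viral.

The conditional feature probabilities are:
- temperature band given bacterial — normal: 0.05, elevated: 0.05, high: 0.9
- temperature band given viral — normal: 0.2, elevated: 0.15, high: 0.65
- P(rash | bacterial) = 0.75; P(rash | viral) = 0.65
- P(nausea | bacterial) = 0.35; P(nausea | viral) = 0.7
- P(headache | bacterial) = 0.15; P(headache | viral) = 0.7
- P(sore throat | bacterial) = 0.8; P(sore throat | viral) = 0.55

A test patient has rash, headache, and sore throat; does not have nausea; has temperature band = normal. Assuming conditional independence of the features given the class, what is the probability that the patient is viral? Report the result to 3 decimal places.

bacterial: 0.6 × 0.05 × 0.75 × (1−0.35) × 0.15 × 0.8 = 0.001755
viral: 0.4 × 0.2 × 0.65 × (1−0.7) × 0.7 × 0.55 = 0.006006
P(viral | x) = 0.006006 / 0.007761 ≈ 0.774

0.774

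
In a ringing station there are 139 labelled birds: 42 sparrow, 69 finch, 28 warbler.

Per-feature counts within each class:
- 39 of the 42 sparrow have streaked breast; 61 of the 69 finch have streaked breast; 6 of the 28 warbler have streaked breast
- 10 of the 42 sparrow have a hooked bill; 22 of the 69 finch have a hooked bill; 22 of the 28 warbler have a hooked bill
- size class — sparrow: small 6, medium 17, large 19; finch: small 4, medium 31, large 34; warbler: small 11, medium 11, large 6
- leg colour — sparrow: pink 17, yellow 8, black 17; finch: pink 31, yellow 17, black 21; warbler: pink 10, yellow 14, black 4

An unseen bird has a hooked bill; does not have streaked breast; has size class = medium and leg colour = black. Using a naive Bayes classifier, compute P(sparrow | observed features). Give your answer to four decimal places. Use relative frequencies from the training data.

0.0815

sparrow: (42/139) × (3/42) × (10/42) × (17/42) × (17/42) ≈ 0.000841892
finch: (69/139) × (8/69) × (22/69) × (31/69) × (21/69) ≈ 0.00250918
warbler: (28/139) × (22/28) × (22/28) × (11/28) × (4/28) ≈ 0.00697926
P(sparrow | x) = 0.000841892 / 0.010330332 ≈ 0.0815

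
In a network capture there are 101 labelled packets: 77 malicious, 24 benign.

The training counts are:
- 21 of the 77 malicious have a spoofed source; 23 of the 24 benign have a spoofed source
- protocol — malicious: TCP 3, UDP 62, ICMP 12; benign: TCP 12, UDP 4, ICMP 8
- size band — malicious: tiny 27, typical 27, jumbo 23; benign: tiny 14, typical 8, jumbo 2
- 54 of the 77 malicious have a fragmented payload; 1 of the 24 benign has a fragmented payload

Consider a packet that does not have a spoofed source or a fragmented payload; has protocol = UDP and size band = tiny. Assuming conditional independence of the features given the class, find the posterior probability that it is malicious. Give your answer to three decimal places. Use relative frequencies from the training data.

malicious: (77/101) × (56/77) × (62/77) × (27/77) × (23/77) ≈ 0.0467604
benign: (24/101) × (1/24) × (4/24) × (14/24) × (23/24) ≈ 0.000922488
P(malicious | x) = 0.0467604 / 0.047682888 ≈ 0.981

0.981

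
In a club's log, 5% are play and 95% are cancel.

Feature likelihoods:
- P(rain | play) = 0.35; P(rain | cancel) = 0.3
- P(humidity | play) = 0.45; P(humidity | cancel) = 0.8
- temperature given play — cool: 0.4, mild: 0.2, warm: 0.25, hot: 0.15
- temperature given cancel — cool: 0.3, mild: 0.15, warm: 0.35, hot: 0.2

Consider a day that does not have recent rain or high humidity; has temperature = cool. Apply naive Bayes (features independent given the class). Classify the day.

play: 0.05 × (1−0.35) × (1−0.45) × 0.4 = 0.00715
cancel: 0.95 × (1−0.3) × (1−0.8) × 0.3 = 0.0399
Highest score → cancel.

cancel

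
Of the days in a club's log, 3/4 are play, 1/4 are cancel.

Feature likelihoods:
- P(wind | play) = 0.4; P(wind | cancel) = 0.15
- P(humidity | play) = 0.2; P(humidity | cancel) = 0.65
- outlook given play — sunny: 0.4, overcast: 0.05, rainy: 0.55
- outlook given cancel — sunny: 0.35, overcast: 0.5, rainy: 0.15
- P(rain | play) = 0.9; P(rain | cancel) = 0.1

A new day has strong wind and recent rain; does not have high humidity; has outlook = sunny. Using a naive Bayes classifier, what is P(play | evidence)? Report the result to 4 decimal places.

play: 0.75 × 0.4 × (1−0.2) × 0.4 × 0.9 = 0.0864
cancel: 0.25 × 0.15 × (1−0.65) × 0.35 × 0.1 = 0.000459375
P(play | x) = 0.0864 / 0.086859375 ≈ 0.9947

0.9947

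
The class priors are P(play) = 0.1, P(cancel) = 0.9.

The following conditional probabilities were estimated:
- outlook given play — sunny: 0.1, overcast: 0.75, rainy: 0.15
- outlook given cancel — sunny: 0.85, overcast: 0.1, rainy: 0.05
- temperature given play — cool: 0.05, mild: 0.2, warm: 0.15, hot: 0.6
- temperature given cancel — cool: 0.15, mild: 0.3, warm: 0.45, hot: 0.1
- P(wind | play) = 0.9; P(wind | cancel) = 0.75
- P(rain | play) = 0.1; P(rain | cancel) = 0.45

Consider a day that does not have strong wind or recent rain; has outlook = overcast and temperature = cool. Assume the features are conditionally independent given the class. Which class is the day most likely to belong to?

play: 0.1 × 0.75 × 0.05 × (1−0.9) × (1−0.1) = 0.0003375
cancel: 0.9 × 0.1 × 0.15 × (1−0.75) × (1−0.45) = 0.00185625
Highest score → cancel.

cancel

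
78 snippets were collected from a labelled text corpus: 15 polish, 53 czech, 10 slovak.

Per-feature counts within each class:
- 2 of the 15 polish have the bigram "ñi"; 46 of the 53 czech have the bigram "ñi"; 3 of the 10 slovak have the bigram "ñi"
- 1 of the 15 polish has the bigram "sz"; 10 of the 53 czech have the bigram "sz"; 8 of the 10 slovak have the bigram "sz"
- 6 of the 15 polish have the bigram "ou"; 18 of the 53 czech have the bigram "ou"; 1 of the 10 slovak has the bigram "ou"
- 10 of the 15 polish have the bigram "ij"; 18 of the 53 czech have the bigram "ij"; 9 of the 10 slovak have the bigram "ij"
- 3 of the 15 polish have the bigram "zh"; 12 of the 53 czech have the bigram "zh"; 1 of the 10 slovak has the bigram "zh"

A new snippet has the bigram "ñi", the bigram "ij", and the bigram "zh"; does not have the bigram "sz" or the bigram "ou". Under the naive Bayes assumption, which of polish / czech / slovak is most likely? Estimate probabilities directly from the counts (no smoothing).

polish: (15/78) × (2/15) × (14/15) × (9/15) × (10/15) × (3/15) ≈ 0.00191453
czech: (53/78) × (46/53) × (43/53) × (35/53) × (18/53) × (12/53) ≈ 0.0242969
slovak: (10/78) × (3/10) × (2/10) × (9/10) × (9/10) × (1/10) ≈ 0.000623077
Highest score → czech.

czech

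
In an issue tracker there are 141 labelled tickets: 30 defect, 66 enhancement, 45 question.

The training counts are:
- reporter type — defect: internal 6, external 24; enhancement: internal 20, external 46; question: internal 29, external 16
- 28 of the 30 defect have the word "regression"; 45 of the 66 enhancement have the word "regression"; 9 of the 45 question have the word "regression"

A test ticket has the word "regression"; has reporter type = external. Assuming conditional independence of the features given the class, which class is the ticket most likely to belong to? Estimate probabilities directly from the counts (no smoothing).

enhancement

defect: (30/141) × (24/30) × (28/30) ≈ 0.158865
enhancement: (66/141) × (46/66) × (45/66) ≈ 0.222437
question: (45/141) × (16/45) × (9/45) ≈ 0.022695
Highest score → enhancement.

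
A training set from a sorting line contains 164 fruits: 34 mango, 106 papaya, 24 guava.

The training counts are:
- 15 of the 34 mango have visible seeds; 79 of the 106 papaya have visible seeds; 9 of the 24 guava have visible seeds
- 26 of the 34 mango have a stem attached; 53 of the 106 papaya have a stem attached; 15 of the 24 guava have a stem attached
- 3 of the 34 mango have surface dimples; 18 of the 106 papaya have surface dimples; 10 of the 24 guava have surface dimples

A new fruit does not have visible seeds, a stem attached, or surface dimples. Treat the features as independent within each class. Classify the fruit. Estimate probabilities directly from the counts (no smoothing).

mango: (34/164) × (19/34) × (8/34) × (31/34) ≈ 0.0248544
papaya: (106/164) × (27/106) × (53/106) × (88/106) ≈ 0.0683387
guava: (24/164) × (15/24) × (9/24) × (14/24) ≈ 0.0200076
Highest score → papaya.

papaya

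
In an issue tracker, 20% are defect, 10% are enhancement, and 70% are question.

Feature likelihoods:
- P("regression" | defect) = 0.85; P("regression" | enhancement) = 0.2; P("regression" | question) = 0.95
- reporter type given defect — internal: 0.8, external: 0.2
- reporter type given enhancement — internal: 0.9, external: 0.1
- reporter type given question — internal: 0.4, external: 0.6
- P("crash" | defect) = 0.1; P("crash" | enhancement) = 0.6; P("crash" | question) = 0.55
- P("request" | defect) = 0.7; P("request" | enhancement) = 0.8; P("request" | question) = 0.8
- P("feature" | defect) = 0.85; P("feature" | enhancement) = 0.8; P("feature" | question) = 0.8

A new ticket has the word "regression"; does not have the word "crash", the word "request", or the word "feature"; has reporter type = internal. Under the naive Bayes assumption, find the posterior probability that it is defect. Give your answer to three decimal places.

defect: 0.2 × 0.85 × 0.8 × (1−0.1) × (1−0.7) × (1−0.85) = 0.005508
enhancement: 0.1 × 0.2 × 0.9 × (1−0.6) × (1−0.8) × (1−0.8) = 0.000288
question: 0.7 × 0.95 × 0.4 × (1−0.55) × (1−0.8) × (1−0.8) = 0.004788
P(defect | x) = 0.005508 / 0.010584 ≈ 0.520

0.520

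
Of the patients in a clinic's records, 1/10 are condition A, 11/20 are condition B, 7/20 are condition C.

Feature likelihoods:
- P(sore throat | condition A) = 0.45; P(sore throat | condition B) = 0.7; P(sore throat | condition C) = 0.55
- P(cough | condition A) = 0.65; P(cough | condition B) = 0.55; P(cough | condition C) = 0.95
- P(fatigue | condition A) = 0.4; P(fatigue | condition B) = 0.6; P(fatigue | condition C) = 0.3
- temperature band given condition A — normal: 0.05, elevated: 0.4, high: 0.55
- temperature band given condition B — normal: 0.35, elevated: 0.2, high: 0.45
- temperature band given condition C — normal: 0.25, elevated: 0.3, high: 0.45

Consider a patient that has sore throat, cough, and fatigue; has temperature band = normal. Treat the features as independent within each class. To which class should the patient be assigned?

condition B

condition A: 0.1 × 0.45 × 0.65 × 0.4 × 0.05 = 0.000585
condition B: 0.55 × 0.7 × 0.55 × 0.6 × 0.35 = 0.0444675
condition C: 0.35 × 0.55 × 0.95 × 0.3 × 0.25 = 0.013715625
Highest score → condition B.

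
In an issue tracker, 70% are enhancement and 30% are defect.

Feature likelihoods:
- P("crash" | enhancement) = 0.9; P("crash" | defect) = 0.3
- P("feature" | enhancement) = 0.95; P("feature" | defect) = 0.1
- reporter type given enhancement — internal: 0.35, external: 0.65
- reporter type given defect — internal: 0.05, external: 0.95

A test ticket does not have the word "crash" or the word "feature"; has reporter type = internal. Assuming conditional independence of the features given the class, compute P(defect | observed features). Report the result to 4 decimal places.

enhancement: 0.7 × (1−0.9) × (1−0.95) × 0.35 = 0.001225
defect: 0.3 × (1−0.3) × (1−0.1) × 0.05 = 0.00945
P(defect | x) = 0.00945 / 0.010675 ≈ 0.8852

0.8852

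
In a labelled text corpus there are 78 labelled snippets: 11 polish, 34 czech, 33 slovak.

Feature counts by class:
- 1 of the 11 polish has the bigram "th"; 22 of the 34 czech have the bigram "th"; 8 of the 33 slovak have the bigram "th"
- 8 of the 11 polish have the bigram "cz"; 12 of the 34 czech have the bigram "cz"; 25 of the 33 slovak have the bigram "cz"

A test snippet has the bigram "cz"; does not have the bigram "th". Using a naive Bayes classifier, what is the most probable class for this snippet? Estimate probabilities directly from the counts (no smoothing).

polish: (11/78) × (10/11) × (8/11) ≈ 0.0932401
czech: (34/78) × (12/34) × (12/34) ≈ 0.0542986
slovak: (33/78) × (25/33) × (25/33) ≈ 0.242813
Highest score → slovak.

slovak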